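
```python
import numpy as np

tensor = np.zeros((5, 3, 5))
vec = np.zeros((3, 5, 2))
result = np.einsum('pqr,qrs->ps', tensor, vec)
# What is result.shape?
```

(5, 2)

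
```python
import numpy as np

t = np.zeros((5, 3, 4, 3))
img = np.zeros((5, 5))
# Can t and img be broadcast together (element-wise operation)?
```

No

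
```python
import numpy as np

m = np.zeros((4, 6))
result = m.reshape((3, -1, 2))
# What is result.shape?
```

(3, 4, 2)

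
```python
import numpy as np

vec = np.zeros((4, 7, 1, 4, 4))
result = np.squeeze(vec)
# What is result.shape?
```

(4, 7, 4, 4)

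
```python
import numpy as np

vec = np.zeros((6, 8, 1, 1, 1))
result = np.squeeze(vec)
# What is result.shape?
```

(6, 8)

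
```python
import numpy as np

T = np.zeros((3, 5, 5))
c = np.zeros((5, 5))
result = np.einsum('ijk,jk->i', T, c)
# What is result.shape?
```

(3,)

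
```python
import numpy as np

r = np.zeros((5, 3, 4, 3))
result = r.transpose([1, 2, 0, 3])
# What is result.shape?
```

(3, 4, 5, 3)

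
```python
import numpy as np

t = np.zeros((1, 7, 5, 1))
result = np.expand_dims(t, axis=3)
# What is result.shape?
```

(1, 7, 5, 1, 1)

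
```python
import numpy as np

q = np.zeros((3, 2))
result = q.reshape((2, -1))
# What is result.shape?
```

(2, 3)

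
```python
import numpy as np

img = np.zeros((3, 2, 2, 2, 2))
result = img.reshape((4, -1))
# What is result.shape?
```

(4, 12)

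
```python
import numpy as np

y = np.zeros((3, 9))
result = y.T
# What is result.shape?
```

(9, 3)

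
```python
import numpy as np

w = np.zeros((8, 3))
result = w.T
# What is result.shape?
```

(3, 8)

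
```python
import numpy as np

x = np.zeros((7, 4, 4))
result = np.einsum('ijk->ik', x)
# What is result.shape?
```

(7, 4)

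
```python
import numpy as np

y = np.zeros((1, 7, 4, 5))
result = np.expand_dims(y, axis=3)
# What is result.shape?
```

(1, 7, 4, 1, 5)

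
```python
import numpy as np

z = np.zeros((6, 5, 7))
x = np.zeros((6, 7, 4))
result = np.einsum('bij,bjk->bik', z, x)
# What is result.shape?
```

(6, 5, 4)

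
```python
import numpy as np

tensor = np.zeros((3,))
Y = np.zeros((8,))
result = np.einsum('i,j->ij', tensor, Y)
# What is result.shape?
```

(3, 8)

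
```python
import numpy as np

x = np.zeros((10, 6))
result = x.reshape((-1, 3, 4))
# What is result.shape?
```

(5, 3, 4)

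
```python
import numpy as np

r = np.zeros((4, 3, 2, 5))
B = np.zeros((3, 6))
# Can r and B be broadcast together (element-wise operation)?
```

No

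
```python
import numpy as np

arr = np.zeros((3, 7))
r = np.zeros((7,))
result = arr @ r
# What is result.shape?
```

(3,)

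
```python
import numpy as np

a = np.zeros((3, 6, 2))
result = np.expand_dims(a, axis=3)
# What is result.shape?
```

(3, 6, 2, 1)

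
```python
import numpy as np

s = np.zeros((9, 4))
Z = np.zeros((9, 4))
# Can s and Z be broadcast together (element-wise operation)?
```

Yes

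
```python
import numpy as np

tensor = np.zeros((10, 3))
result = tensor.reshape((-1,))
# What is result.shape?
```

(30,)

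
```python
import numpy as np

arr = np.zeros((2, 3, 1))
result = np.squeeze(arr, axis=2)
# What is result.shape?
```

(2, 3)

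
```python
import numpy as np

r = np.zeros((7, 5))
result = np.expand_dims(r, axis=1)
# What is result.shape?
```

(7, 1, 5)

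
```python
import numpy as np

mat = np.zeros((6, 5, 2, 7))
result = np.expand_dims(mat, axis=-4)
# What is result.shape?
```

(6, 1, 5, 2, 7)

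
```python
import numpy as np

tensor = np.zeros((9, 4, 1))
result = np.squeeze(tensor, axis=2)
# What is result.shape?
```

(9, 4)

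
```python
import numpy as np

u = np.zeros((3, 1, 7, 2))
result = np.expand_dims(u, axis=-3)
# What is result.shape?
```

(3, 1, 1, 7, 2)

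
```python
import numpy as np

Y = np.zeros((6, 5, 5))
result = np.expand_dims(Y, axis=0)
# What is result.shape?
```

(1, 6, 5, 5)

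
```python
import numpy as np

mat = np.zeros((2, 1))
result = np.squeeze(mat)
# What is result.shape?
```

(2,)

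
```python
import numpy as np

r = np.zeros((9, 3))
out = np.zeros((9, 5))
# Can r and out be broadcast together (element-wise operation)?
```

No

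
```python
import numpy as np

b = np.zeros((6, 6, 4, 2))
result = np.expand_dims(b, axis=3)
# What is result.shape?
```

(6, 6, 4, 1, 2)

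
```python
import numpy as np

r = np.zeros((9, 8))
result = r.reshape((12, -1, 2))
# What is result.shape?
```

(12, 3, 2)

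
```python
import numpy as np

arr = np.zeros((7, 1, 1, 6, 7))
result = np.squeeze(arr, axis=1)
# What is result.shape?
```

(7, 1, 6, 7)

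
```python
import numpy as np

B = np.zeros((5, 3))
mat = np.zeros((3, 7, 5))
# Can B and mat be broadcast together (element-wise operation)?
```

No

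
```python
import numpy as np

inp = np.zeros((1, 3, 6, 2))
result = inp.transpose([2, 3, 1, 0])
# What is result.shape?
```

(6, 2, 3, 1)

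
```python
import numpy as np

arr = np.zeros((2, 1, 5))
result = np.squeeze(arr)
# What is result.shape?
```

(2, 5)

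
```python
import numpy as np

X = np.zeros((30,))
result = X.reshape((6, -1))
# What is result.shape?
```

(6, 5)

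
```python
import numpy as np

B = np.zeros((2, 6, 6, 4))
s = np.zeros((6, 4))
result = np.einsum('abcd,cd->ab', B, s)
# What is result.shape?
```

(2, 6)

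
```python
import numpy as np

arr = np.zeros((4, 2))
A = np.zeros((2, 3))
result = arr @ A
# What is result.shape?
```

(4, 3)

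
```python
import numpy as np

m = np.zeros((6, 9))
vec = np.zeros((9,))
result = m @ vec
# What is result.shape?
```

(6,)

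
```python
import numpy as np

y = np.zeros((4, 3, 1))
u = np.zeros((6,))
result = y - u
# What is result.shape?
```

(4, 3, 6)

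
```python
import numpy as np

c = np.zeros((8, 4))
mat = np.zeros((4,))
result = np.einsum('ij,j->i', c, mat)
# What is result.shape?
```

(8,)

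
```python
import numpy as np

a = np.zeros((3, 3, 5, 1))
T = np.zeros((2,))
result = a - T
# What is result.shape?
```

(3, 3, 5, 2)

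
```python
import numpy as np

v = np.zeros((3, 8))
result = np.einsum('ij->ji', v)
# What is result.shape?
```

(8, 3)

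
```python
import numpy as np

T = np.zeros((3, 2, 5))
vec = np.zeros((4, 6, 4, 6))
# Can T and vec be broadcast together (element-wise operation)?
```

No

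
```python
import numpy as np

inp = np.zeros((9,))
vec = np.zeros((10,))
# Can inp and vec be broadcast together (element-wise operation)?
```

No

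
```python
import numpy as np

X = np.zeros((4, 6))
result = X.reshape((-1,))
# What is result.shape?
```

(24,)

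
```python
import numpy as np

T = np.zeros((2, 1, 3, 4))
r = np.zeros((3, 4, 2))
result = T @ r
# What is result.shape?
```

(2, 3, 3, 2)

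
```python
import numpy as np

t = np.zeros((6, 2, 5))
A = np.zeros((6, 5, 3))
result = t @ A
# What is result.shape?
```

(6, 2, 3)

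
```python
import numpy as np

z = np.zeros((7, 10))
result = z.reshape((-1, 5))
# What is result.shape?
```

(14, 5)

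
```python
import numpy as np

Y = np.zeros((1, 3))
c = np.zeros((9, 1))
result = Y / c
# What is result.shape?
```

(9, 3)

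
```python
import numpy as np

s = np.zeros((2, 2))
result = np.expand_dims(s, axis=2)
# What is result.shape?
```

(2, 2, 1)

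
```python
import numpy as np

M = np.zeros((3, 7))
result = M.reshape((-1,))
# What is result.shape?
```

(21,)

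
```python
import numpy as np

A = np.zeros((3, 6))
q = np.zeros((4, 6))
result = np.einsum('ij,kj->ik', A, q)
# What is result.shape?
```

(3, 4)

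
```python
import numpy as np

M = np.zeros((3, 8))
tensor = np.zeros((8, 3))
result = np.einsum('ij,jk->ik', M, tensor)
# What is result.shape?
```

(3, 3)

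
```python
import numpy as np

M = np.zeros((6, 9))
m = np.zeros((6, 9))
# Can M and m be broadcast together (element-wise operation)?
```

Yes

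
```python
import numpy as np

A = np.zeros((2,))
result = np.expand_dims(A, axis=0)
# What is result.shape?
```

(1, 2)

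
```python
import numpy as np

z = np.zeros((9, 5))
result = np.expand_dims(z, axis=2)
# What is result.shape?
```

(9, 5, 1)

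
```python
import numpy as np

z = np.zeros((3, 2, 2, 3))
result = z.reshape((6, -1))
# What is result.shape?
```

(6, 6)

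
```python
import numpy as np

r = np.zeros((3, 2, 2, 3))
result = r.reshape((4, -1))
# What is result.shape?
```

(4, 9)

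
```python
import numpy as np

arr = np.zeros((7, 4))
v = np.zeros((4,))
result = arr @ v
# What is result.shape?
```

(7,)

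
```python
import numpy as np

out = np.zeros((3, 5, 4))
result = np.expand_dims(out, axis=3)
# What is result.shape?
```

(3, 5, 4, 1)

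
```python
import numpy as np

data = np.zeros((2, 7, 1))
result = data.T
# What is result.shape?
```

(1, 7, 2)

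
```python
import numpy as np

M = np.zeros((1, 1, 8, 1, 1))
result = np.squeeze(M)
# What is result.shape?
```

(8,)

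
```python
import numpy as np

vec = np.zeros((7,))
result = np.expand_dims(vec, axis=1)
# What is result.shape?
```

(7, 1)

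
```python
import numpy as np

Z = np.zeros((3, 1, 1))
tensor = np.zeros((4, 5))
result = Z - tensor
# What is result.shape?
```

(3, 4, 5)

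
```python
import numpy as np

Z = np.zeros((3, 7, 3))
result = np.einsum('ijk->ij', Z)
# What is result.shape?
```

(3, 7)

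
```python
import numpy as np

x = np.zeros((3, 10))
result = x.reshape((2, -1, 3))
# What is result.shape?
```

(2, 5, 3)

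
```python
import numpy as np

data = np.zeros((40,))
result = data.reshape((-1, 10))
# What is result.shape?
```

(4, 10)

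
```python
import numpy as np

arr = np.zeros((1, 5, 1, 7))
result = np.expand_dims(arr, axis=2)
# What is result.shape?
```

(1, 5, 1, 1, 7)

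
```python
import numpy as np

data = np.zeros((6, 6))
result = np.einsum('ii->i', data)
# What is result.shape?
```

(6,)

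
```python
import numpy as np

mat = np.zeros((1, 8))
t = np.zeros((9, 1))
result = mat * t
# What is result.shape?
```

(9, 8)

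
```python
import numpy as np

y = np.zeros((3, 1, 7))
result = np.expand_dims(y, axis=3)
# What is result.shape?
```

(3, 1, 7, 1)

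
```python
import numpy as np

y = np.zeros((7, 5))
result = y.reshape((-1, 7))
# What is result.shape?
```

(5, 7)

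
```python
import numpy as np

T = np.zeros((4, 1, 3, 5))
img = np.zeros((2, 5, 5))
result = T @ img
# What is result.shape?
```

(4, 2, 3, 5)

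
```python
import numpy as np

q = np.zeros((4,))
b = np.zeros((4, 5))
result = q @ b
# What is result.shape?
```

(5,)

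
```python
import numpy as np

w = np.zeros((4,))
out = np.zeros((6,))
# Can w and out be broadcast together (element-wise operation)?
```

No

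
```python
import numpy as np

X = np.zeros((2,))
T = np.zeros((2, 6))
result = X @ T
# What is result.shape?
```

(6,)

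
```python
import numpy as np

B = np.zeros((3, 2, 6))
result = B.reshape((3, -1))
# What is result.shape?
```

(3, 12)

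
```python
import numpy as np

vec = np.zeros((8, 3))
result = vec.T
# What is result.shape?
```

(3, 8)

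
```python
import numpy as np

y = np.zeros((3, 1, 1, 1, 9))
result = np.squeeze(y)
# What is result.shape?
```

(3, 9)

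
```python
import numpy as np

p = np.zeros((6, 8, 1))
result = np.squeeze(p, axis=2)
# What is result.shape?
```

(6, 8)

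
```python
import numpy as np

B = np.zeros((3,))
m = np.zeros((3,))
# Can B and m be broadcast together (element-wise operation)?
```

Yes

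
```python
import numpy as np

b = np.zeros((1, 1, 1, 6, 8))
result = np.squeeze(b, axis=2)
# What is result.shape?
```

(1, 1, 6, 8)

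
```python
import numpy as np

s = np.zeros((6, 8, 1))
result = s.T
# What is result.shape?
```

(1, 8, 6)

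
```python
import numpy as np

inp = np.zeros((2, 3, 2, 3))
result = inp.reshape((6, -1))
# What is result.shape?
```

(6, 6)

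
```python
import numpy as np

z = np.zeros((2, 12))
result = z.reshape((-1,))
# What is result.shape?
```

(24,)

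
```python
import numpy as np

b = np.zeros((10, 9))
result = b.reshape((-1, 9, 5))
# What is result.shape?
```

(2, 9, 5)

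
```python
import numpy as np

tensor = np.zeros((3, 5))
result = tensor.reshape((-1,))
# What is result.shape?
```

(15,)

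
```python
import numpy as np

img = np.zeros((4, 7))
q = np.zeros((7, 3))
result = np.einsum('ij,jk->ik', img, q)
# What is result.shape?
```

(4, 3)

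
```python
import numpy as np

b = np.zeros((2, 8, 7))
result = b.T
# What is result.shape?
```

(7, 8, 2)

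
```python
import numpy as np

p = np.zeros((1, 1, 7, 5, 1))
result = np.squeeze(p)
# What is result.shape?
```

(7, 5)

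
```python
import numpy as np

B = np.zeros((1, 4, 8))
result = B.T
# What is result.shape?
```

(8, 4, 1)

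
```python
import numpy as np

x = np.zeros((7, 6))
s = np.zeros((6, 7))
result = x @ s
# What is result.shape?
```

(7, 7)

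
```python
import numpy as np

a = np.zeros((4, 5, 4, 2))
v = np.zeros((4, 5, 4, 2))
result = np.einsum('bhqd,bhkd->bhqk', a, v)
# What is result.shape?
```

(4, 5, 4, 4)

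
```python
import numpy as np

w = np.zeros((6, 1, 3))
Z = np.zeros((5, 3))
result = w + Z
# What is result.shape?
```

(6, 5, 3)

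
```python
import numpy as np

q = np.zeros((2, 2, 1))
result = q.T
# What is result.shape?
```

(1, 2, 2)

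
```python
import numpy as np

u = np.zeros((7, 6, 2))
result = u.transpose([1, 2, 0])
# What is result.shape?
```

(6, 2, 7)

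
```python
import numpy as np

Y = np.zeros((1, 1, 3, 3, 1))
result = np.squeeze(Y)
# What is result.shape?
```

(3, 3)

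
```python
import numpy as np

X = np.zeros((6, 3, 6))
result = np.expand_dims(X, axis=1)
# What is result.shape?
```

(6, 1, 3, 6)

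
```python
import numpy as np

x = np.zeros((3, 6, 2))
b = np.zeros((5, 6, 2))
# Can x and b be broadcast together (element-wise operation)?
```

No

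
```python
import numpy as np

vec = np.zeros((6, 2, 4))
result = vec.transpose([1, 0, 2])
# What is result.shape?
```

(2, 6, 4)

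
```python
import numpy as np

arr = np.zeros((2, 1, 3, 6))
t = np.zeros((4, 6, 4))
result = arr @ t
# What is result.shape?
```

(2, 4, 3, 4)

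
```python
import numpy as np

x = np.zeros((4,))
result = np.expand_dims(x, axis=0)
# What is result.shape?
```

(1, 4)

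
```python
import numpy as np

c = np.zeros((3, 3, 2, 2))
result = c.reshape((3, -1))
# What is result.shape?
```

(3, 12)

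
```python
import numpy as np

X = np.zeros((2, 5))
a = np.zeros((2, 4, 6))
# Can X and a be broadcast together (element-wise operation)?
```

No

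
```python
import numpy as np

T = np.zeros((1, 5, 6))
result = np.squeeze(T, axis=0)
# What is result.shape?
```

(5, 6)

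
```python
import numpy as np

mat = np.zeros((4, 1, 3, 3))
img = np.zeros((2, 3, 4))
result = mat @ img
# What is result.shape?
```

(4, 2, 3, 4)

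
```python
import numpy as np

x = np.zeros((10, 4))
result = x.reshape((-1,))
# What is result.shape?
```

(40,)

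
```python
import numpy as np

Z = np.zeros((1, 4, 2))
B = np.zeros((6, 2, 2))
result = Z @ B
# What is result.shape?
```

(6, 4, 2)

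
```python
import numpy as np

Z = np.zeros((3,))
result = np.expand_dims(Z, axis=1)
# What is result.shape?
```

(3, 1)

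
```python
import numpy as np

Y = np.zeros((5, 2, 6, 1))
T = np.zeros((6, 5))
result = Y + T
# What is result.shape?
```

(5, 2, 6, 5)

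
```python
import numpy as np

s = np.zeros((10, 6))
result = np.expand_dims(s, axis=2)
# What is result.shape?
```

(10, 6, 1)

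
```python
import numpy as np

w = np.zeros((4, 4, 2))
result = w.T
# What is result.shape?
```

(2, 4, 4)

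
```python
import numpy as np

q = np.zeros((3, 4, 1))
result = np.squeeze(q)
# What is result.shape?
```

(3, 4)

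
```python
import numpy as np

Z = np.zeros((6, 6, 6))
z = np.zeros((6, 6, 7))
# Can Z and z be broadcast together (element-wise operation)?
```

No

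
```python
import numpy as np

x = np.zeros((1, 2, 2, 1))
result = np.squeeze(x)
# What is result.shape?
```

(2, 2)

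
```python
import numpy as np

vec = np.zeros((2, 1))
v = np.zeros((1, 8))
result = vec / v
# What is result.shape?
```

(2, 8)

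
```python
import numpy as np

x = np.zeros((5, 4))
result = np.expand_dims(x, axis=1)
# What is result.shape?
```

(5, 1, 4)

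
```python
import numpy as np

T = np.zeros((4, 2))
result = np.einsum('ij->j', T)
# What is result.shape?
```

(2,)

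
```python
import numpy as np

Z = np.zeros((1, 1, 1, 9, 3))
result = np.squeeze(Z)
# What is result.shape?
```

(9, 3)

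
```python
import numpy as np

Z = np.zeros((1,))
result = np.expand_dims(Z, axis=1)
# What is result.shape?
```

(1, 1)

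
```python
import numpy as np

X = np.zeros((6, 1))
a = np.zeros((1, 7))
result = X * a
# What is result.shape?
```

(6, 7)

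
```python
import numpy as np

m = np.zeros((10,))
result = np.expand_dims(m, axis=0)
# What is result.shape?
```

(1, 10)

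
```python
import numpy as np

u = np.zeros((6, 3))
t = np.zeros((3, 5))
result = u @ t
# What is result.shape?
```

(6, 5)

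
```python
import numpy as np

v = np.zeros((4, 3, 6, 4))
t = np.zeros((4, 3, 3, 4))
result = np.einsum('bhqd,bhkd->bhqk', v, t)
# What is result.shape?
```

(4, 3, 6, 3)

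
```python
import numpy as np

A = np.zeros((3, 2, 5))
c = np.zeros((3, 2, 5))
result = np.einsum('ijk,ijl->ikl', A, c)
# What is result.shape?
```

(3, 5, 5)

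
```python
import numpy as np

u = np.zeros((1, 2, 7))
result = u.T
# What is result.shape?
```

(7, 2, 1)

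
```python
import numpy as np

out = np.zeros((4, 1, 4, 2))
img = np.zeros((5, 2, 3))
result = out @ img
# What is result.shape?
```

(4, 5, 4, 3)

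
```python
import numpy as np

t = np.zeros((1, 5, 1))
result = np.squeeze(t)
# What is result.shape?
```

(5,)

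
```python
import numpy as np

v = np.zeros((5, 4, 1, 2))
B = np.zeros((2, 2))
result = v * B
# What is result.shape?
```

(5, 4, 2, 2)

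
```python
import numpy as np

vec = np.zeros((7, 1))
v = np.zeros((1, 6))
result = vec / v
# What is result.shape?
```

(7, 6)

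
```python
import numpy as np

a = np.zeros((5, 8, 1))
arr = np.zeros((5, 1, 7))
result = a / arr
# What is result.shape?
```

(5, 8, 7)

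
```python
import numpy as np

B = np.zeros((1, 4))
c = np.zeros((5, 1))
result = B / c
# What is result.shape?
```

(5, 4)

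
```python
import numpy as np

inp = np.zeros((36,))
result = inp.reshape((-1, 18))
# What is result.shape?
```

(2, 18)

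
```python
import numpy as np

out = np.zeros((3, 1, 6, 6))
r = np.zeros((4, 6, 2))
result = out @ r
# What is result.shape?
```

(3, 4, 6, 2)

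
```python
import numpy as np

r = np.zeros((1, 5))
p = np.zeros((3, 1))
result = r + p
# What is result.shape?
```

(3, 5)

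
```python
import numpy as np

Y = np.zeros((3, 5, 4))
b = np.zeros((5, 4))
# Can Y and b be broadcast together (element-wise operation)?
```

Yes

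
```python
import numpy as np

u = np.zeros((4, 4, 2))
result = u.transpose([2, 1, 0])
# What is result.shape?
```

(2, 4, 4)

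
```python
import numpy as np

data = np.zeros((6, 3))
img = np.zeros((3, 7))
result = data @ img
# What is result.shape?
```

(6, 7)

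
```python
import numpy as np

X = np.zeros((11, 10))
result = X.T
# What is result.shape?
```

(10, 11)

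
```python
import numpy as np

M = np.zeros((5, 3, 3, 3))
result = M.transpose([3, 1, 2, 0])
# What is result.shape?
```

(3, 3, 3, 5)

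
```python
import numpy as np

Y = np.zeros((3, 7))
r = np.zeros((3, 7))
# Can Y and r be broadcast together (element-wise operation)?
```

Yes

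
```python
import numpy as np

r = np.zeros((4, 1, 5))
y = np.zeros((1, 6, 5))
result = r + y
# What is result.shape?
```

(4, 6, 5)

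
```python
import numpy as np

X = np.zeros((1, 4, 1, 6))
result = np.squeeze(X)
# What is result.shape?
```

(4, 6)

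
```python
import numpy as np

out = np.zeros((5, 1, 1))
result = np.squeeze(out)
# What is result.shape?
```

(5,)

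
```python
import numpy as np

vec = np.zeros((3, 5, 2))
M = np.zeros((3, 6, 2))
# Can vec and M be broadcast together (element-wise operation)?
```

No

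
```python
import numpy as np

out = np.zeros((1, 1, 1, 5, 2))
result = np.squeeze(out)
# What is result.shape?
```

(5, 2)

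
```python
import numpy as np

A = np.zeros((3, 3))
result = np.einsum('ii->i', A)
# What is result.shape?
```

(3,)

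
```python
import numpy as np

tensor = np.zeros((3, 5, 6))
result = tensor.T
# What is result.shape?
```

(6, 5, 3)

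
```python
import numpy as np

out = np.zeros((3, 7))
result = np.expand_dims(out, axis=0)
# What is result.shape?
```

(1, 3, 7)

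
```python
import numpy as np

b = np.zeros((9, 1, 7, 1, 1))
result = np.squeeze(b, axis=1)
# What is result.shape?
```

(9, 7, 1, 1)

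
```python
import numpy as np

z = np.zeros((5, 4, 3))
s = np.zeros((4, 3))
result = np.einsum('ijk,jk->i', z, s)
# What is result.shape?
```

(5,)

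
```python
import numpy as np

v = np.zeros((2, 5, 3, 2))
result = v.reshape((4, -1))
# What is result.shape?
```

(4, 15)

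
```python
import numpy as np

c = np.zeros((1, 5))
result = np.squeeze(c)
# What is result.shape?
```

(5,)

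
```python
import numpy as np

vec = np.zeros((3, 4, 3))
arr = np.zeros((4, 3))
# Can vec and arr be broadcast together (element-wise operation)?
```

Yes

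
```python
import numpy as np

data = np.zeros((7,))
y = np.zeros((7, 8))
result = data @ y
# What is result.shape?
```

(8,)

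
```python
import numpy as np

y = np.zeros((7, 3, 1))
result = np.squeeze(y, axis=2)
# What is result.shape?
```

(7, 3)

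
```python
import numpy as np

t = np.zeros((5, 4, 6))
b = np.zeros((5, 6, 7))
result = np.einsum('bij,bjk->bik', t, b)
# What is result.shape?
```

(5, 4, 7)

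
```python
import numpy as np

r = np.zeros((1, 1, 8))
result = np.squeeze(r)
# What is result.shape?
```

(8,)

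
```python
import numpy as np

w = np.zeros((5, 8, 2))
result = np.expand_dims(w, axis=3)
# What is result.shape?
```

(5, 8, 2, 1)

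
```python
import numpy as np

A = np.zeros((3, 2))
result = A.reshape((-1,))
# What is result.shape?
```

(6,)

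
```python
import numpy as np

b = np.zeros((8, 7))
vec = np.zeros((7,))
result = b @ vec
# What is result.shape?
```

(8,)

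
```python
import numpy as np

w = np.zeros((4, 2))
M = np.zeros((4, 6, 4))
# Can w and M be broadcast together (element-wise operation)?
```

No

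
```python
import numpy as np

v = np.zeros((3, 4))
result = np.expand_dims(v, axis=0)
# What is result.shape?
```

(1, 3, 4)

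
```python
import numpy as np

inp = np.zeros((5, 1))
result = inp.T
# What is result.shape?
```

(1, 5)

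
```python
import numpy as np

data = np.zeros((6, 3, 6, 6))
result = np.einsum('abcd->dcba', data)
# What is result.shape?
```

(6, 6, 3, 6)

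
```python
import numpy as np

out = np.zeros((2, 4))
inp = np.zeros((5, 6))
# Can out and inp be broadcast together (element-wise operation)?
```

No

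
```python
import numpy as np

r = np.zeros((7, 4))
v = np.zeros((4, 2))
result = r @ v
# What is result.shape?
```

(7, 2)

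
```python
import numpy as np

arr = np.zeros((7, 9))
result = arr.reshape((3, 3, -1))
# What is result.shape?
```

(3, 3, 7)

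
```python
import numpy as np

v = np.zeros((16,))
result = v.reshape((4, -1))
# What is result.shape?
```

(4, 4)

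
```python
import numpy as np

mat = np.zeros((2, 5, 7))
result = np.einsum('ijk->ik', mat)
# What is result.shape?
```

(2, 7)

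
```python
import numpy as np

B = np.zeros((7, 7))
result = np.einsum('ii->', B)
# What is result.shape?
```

()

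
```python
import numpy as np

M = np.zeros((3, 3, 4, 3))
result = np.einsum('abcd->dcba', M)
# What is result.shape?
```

(3, 4, 3, 3)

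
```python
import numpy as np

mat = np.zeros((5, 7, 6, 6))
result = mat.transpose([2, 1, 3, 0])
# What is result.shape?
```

(6, 7, 6, 5)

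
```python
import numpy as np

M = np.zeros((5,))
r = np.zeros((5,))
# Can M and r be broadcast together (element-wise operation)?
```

Yes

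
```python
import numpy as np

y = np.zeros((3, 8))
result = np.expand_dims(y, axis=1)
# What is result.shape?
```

(3, 1, 8)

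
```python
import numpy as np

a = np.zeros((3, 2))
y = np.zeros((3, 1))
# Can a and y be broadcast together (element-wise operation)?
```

Yes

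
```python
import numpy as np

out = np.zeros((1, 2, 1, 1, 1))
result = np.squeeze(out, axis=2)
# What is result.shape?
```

(1, 2, 1, 1)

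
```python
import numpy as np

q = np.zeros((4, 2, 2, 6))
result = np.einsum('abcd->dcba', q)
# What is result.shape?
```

(6, 2, 2, 4)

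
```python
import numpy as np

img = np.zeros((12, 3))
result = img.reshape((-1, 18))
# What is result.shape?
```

(2, 18)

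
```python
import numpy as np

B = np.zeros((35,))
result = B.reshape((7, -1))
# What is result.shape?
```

(7, 5)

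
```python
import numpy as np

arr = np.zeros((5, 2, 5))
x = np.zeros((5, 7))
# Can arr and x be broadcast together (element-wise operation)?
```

No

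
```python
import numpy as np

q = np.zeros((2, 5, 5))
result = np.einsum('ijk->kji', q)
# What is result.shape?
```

(5, 5, 2)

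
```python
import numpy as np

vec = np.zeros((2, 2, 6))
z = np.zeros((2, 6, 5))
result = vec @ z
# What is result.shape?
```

(2, 2, 5)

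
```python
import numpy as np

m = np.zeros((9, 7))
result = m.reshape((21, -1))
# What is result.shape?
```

(21, 3)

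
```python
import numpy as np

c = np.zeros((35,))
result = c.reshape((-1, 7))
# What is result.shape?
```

(5, 7)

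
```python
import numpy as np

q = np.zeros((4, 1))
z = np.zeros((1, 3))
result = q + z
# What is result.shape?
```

(4, 3)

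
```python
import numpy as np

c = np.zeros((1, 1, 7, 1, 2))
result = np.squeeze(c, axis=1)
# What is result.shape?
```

(1, 7, 1, 2)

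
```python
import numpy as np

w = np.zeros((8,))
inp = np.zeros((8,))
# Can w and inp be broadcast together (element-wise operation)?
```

Yes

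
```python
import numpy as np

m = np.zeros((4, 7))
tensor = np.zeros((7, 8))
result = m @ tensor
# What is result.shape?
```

(4, 8)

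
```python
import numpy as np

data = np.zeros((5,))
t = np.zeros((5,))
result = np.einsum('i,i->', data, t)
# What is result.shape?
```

()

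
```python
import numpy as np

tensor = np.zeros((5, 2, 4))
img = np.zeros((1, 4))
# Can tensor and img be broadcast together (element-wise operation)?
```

Yes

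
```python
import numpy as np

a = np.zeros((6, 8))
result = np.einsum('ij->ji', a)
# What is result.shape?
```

(8, 6)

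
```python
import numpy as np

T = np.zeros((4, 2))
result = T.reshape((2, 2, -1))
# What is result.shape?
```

(2, 2, 2)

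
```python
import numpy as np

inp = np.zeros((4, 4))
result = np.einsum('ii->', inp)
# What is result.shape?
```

()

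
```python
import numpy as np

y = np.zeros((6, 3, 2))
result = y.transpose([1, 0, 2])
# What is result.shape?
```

(3, 6, 2)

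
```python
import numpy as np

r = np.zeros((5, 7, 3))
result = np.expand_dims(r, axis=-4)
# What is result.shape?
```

(1, 5, 7, 3)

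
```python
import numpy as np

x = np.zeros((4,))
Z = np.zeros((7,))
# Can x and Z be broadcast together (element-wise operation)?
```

No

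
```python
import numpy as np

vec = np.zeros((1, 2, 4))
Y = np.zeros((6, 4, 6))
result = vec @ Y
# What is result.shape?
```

(6, 2, 6)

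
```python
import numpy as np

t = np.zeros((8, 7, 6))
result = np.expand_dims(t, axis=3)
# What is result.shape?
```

(8, 7, 6, 1)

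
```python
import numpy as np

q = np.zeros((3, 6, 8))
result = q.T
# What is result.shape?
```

(8, 6, 3)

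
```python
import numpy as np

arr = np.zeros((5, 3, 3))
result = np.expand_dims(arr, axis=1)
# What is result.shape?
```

(5, 1, 3, 3)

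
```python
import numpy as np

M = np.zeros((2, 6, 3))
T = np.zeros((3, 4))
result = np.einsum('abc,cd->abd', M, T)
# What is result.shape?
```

(2, 6, 4)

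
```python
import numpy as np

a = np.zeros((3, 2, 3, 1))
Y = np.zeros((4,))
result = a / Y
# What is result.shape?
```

(3, 2, 3, 4)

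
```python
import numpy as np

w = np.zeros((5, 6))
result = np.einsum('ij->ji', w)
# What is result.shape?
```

(6, 5)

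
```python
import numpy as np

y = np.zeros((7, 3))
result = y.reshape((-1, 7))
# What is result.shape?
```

(3, 7)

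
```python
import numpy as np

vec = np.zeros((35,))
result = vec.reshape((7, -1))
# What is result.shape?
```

(7, 5)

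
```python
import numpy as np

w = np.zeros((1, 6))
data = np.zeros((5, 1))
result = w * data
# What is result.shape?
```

(5, 6)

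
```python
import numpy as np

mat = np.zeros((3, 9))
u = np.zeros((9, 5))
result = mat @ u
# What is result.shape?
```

(3, 5)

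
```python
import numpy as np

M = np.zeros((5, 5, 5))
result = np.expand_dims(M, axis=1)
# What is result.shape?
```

(5, 1, 5, 5)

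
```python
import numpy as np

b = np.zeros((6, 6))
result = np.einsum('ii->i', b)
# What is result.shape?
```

(6,)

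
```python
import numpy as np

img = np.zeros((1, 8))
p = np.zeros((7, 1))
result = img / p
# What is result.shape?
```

(7, 8)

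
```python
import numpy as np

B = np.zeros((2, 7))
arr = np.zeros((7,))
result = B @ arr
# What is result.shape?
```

(2,)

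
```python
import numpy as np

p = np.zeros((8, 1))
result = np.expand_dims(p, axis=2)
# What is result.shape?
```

(8, 1, 1)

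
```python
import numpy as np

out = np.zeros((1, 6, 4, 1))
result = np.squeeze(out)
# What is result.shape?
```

(6, 4)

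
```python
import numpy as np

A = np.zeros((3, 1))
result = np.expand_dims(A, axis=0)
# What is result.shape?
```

(1, 3, 1)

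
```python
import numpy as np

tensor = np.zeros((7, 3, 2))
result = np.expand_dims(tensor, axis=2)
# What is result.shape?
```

(7, 3, 1, 2)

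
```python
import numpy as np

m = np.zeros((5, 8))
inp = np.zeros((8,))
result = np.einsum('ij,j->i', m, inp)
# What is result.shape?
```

(5,)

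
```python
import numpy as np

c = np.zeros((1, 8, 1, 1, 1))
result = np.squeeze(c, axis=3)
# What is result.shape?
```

(1, 8, 1, 1)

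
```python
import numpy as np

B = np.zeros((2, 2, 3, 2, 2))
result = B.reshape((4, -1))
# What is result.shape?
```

(4, 12)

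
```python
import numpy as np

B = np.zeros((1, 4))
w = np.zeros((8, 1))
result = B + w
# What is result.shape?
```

(8, 4)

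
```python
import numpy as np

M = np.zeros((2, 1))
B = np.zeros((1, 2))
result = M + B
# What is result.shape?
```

(2, 2)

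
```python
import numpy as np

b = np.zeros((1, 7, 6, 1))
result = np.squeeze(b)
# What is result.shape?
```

(7, 6)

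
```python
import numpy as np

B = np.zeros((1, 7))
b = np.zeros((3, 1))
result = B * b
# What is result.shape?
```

(3, 7)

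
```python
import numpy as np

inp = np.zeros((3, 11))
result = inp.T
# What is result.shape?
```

(11, 3)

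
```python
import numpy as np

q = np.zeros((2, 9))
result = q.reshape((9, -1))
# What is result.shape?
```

(9, 2)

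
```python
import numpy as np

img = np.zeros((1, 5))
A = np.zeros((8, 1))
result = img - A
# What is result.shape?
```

(8, 5)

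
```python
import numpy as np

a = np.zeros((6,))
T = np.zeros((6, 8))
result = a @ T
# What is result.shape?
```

(8,)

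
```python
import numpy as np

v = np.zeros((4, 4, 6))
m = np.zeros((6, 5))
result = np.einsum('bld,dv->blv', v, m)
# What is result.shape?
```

(4, 4, 5)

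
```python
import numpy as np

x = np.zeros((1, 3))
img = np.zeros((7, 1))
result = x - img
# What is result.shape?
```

(7, 3)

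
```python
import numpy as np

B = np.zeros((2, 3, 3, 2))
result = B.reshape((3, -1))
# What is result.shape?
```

(3, 12)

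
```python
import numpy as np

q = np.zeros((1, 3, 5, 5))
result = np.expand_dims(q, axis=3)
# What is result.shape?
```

(1, 3, 5, 1, 5)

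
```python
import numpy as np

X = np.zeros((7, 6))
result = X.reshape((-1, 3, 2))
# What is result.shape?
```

(7, 3, 2)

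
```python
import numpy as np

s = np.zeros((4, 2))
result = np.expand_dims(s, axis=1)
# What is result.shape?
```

(4, 1, 2)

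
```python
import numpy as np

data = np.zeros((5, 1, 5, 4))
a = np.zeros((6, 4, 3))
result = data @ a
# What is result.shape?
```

(5, 6, 5, 3)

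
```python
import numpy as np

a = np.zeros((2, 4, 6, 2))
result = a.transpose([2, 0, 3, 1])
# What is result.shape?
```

(6, 2, 2, 4)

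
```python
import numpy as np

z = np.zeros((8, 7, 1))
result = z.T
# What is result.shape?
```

(1, 7, 8)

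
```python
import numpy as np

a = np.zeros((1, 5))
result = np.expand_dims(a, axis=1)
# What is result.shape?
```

(1, 1, 5)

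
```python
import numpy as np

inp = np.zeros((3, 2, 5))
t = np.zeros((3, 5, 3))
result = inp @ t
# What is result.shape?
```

(3, 2, 3)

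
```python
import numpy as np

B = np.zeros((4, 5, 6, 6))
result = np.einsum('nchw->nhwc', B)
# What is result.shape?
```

(4, 6, 6, 5)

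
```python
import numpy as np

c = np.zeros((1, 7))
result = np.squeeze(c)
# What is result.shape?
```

(7,)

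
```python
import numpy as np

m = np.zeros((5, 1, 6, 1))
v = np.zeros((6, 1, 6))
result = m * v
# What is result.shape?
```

(5, 6, 6, 6)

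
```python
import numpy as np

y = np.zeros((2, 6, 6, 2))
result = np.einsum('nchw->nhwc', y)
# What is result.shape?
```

(2, 6, 2, 6)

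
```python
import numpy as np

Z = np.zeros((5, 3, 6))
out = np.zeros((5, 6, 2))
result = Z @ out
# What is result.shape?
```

(5, 3, 2)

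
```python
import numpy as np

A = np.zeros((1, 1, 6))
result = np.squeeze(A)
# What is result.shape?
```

(6,)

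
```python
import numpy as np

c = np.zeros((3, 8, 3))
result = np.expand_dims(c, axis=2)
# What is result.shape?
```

(3, 8, 1, 3)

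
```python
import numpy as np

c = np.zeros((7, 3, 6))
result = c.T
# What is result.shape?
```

(6, 3, 7)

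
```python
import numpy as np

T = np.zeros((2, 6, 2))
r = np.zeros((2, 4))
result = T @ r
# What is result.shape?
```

(2, 6, 4)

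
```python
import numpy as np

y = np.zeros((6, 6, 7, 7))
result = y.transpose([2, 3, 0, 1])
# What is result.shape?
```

(7, 7, 6, 6)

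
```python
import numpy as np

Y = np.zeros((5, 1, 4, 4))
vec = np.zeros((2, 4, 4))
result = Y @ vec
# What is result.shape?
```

(5, 2, 4, 4)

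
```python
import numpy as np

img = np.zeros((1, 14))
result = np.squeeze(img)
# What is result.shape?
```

(14,)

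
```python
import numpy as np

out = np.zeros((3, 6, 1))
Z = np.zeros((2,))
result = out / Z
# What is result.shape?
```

(3, 6, 2)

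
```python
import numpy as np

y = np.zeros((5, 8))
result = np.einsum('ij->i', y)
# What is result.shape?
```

(5,)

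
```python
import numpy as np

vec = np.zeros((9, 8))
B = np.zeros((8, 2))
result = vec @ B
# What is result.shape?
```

(9, 2)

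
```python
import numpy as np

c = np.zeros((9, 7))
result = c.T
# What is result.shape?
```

(7, 9)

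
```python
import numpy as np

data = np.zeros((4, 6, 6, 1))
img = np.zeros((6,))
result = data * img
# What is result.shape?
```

(4, 6, 6, 6)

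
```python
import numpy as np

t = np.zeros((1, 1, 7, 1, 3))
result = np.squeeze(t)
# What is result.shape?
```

(7, 3)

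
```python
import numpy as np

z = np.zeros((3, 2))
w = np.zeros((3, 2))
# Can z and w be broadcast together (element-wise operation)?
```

Yes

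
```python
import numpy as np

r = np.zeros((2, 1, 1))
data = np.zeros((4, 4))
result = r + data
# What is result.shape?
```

(2, 4, 4)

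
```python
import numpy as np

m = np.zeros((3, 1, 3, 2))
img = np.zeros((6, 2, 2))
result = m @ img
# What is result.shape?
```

(3, 6, 3, 2)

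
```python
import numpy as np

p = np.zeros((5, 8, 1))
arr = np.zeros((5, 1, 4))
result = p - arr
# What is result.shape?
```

(5, 8, 4)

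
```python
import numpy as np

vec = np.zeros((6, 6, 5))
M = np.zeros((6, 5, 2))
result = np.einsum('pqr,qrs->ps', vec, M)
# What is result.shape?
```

(6, 2)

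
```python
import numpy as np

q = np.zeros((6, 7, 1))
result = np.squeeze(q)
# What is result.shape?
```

(6, 7)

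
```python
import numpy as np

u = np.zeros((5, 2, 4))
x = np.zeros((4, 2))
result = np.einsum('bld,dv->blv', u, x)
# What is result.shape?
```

(5, 2, 2)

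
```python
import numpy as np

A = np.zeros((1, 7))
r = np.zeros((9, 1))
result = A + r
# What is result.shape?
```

(9, 7)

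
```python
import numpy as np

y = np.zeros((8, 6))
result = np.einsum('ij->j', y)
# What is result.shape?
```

(6,)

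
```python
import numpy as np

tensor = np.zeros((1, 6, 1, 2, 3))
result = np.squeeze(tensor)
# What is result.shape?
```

(6, 2, 3)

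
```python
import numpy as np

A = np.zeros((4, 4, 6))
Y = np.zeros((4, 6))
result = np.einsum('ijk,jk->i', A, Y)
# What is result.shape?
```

(4,)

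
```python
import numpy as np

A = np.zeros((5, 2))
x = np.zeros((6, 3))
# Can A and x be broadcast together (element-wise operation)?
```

No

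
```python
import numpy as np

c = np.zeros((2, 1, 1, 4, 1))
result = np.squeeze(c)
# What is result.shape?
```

(2, 4)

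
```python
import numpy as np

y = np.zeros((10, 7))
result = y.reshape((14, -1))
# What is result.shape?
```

(14, 5)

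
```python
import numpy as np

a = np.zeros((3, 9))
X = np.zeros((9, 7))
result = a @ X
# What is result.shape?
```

(3, 7)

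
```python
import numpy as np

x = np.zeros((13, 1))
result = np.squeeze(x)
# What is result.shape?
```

(13,)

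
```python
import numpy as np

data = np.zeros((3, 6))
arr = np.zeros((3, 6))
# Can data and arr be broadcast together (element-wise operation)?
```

Yes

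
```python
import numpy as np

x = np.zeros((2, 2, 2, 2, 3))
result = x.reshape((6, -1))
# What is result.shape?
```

(6, 8)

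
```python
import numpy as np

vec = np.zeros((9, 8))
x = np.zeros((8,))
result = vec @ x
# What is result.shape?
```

(9,)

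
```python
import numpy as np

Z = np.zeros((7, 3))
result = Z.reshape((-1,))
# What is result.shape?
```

(21,)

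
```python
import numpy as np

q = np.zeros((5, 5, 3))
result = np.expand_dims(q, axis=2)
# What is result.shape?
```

(5, 5, 1, 3)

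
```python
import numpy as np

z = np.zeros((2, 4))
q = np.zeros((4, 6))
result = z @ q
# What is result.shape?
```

(2, 6)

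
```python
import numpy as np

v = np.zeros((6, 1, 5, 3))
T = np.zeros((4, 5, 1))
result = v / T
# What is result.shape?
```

(6, 4, 5, 3)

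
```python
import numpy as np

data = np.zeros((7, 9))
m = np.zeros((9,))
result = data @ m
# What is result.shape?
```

(7,)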